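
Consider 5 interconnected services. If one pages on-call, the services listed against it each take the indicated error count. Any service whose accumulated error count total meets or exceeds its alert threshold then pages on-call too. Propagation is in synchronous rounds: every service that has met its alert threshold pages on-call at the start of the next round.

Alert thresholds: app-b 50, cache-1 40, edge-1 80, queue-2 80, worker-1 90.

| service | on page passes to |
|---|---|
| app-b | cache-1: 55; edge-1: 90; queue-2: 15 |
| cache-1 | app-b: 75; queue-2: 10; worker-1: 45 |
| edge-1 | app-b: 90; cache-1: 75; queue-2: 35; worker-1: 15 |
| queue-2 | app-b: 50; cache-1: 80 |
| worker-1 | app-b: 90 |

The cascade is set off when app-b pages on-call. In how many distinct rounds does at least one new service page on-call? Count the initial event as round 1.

2

Round 1 — app-b pages on-call (initial).
  cache-1: +55 → 55 ≥ 40
  edge-1: +90 → 90 ≥ 80
  queue-2: +15 → 15 < 80
Round 2 — cache-1, edge-1 page on-call.
  queue-2: +10+35 → 60 < 80
  worker-1: +45+15 → 60 < 90
No further pages.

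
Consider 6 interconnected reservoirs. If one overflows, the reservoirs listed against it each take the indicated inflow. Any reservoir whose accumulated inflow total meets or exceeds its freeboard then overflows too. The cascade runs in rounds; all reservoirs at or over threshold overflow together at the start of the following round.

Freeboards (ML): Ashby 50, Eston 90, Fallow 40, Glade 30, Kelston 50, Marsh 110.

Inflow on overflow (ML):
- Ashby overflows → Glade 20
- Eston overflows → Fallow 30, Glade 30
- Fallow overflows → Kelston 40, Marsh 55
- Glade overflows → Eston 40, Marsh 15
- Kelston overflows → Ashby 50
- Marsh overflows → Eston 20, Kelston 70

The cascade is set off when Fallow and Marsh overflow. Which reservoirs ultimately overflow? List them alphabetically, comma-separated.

Ashby, Fallow, Kelston, Marsh

Round 1 — Fallow, Marsh overflow (initial).
  Eston: +20 → 20 < 90
  Kelston: +40+70 → 110 ≥ 50
Round 2 — Kelston overflows.
  Ashby: +50 → 50 ≥ 50
Round 3 — Ashby overflows.
  Glade: +20 → 20 < 30
No further overflows.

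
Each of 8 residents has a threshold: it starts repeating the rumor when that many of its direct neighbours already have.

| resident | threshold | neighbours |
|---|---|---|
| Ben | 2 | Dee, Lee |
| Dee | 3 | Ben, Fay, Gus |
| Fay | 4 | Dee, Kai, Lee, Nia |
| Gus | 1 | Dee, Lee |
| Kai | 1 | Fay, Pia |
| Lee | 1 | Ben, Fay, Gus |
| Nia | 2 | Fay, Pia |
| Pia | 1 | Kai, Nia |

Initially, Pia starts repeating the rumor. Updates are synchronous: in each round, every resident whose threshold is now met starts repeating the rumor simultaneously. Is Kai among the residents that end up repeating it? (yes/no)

yes

Round 1 — Pia starts repeating the rumor (initial).
Round 2 — checking thresholds:
  Kai: 1 of 2 neighbours ≥ 1, starts repeating the rumor.
  Nia: 1 of 2 neighbours < 2, below threshold.
Round 3 — no new spreads; cascade stops.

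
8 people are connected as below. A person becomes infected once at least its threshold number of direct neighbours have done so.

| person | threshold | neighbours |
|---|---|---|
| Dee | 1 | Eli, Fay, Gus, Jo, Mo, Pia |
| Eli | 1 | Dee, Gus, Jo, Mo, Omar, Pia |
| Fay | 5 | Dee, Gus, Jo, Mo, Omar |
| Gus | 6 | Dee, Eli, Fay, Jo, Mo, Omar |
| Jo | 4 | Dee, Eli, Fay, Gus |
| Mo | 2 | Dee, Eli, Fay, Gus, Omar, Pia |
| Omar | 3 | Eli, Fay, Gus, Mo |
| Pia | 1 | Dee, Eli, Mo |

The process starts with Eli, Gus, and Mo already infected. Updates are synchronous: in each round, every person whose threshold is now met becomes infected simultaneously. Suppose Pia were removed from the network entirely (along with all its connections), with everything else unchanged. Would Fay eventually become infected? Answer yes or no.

no

With Pia removed:
Round 1 — Eli, Gus, Mo become infected (initial).
Round 2 — checking thresholds:
  Dee: 3 of 5 neighbours ≥ 1, becomes infected.
  Fay: 2 of 5 neighbours < 5, holds.
  Jo: 2 of 4 neighbours < 4, holds.
  Omar: 3 of 4 neighbours ≥ 3, becomes infected.
Round 3 — no new infections; cascade stops.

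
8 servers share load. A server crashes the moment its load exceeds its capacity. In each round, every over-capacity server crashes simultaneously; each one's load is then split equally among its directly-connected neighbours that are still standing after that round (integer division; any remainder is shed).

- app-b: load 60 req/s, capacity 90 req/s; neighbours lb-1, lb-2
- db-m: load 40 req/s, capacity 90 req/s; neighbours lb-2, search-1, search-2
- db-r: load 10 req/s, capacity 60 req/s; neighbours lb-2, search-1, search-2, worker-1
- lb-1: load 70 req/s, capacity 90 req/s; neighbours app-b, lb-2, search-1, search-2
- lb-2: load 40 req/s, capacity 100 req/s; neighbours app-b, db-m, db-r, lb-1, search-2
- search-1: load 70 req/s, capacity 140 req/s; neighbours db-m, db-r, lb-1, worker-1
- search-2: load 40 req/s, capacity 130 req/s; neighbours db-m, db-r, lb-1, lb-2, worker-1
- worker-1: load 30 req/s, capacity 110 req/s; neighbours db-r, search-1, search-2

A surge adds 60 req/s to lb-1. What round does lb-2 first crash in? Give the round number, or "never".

Round 1 — lb-1 at 130 > 90. lb-1 crashes.
  lb-1 sheds 130 req/s to app-b, lb-2, search-1, search-2: 32 each (2 lost).
    app-b: 60+32 = 92 > 90
    lb-2: 40+32 = 72 ≤ 100
    search-1: 70+32 = 102 ≤ 140
    search-2: 40+32 = 72 ≤ 130
Round 2 — app-b crashes.
  app-b sheds 92 req/s to lb-2: 92 each.
    lb-2: 72+92 = 164 > 100
Round 3 — lb-2 crashes.
  lb-2 sheds 164 req/s to db-m, db-r, search-2: 54 each (2 lost).
    db-m: 40+54 = 94 > 90
    db-r: 10+54 = 64 > 60
    search-2: 72+54 = 126 ≤ 130
Round 4 — db-m, db-r crash.
  db-m sheds 94 req/s to search-1, search-2: 47 each.
    search-1: 102+47 = 149 > 140
    search-2: 126+47 = 173 > 130
  db-r sheds 64 req/s to search-1, search-2, worker-1: 21 each (1 lost).
    search-1: 149+21 = 170 > 140
    search-2: 173+21 = 194 > 130
    worker-1: 30+21 = 51 ≤ 110
Round 5 — search-1, search-2 crash.
  search-1 sheds 170 req/s to worker-1: 170 each.
    worker-1: 51+170 = 221 > 110
  search-2 sheds 194 req/s to worker-1: 194 each.
    worker-1: 221+194 = 415 > 110
Round 6 — worker-1 crashes.
  worker-1 sheds 415 req/s: no online neighbours, lost.
No further crashes.

3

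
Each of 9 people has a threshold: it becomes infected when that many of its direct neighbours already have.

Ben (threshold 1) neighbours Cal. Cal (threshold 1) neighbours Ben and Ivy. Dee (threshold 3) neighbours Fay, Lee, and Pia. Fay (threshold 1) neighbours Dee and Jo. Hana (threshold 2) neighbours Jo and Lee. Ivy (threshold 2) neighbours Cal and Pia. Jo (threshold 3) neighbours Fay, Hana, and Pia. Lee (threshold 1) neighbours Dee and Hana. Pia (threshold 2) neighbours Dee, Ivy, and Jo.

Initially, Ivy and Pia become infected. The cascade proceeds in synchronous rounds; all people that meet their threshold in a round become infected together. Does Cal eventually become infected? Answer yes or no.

Round 1 — Ivy, Pia become infected (initial).
Round 2 — checking thresholds:
  Cal: 1 of 2 neighbours ≥ 1, becomes infected.
  Dee: 1 of 3 neighbours < 3, holds.
  Jo: 1 of 3 neighbours < 3, holds.
Round 3 — checking thresholds:
  Ben: 1 of 1 neighbours ≥ 1, becomes infected.
  Dee: 1 of 3 neighbours < 3, holds.
  Jo: 1 of 3 neighbours < 3, holds.
Round 4 — no new infections; cascade stops.

yes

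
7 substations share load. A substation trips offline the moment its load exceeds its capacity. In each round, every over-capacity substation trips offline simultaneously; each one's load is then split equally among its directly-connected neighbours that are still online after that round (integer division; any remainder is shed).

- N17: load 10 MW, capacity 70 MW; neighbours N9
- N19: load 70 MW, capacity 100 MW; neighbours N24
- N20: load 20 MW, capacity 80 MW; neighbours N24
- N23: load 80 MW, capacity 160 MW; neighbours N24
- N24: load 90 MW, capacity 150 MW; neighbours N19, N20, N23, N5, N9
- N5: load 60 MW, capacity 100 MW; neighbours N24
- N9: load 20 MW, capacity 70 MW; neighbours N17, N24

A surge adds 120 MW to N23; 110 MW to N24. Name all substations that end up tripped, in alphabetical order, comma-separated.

Round 1 — N23 at 200 > 160; N24 at 200 > 150. N23, N24 trip offline.
  N23 sheds 200 MW: no online neighbours, lost.
  N24 sheds 200 MW to N19, N20, N5, N9: 50 each.
    N19: 70+50 = 120 > 100
    N20: 20+50 = 70 ≤ 80
    N5: 60+50 = 110 > 100
    N9: 20+50 = 70 ≤ 70
Round 2 — N19, N5 trip offline.
  N19 sheds 120 MW: no online neighbours, lost.
  N5 sheds 110 MW: no online neighbours, lost.
No further trips.

N19, N23, N24, N5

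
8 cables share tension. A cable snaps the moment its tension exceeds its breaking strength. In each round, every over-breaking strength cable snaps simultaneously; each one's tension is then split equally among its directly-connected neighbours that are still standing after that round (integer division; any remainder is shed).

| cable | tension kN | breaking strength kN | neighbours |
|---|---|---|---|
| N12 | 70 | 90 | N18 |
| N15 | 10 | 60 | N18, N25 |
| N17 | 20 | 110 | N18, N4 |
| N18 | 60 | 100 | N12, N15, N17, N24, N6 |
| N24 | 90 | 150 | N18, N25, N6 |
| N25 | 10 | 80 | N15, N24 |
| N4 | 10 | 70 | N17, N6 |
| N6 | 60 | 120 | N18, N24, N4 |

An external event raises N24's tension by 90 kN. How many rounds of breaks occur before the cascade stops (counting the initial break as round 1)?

Round 1 — N24 at 180 > 150. N24 snaps.
  N24 sheds 180 kN to N18, N25, N6: 60 each.
    N18: 60+60 = 120 > 100
    N25: 10+60 = 70 ≤ 80
    N6: 60+60 = 120 ≤ 120
Round 2 — N18 snaps.
  N18 sheds 120 kN to N12, N15, N17, N6: 30 each.
    N12: 70+30 = 100 > 90
    N15: 10+30 = 40 ≤ 60
    N17: 20+30 = 50 ≤ 110
    N6: 120+30 = 150 > 120
Round 3 — N12, N6 snap.
  N12 sheds 100 kN: no online neighbours, lost.
  N6 sheds 150 kN to N4: 150 each.
    N4: 10+150 = 160 > 70
Round 4 — N4 snaps.
  N4 sheds 160 kN to N17: 160 each.
    N17: 50+160 = 210 > 110
Round 5 — N17 snaps.
  N17 sheds 210 kN: no online neighbours, lost.
No further breaks.

5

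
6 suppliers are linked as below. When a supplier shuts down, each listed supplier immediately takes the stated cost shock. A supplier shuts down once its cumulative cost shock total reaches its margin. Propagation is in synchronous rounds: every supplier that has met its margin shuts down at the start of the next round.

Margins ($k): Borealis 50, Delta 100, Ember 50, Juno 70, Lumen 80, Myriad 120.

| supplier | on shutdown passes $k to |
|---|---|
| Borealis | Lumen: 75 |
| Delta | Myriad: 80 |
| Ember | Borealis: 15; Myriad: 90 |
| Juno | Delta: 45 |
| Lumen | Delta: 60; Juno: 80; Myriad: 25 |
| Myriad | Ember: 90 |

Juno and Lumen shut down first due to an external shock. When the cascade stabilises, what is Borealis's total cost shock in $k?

Round 1 — Juno, Lumen shut down (initial).
  Delta: +45+60 → 105 ≥ 100
  Myriad: +25 → 25 < 120
Round 2 — Delta shuts down.
  Myriad: +80 → 105 < 120
No further shutdowns.

0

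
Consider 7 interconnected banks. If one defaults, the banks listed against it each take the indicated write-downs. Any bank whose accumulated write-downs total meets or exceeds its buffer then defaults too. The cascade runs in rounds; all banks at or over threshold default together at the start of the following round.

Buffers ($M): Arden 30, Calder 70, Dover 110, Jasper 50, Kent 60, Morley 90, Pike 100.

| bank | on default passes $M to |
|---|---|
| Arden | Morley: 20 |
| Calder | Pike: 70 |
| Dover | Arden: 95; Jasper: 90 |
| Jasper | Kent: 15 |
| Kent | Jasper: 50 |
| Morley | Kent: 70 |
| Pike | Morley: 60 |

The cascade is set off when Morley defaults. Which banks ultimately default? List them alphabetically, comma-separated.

Round 1 — Morley defaults (initial).
  Kent: +70 → 70 ≥ 60
Round 2 — Kent defaults.
  Jasper: +50 → 50 ≥ 50
Round 3 — Jasper defaults.
No further defaults.

Jasper, Kent, Morley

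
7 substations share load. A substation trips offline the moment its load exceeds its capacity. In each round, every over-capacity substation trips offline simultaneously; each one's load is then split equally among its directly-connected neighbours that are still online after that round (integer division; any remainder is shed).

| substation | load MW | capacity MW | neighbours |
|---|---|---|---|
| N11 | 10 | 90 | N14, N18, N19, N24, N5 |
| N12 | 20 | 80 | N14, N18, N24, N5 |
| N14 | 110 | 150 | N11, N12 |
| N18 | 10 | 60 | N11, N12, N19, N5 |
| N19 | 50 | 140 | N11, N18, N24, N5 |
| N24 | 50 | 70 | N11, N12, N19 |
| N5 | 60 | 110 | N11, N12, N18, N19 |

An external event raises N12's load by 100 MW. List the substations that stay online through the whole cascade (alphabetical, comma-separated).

Round 1 — N12 at 120 > 80. N12 trips offline.
  N12 sheds 120 MW to N14, N18, N24, N5: 30 each.
    N14: 110+30 = 140 ≤ 150
    N18: 10+30 = 40 ≤ 60
    N24: 50+30 = 80 > 70
    N5: 60+30 = 90 ≤ 110
Round 2 — N24 trips offline.
  N24 sheds 80 MW to N11, N19: 40 each.
    N11: 10+40 = 50 ≤ 90
    N19: 50+40 = 90 ≤ 140
No further trips.

N11, N14, N18, N19, N5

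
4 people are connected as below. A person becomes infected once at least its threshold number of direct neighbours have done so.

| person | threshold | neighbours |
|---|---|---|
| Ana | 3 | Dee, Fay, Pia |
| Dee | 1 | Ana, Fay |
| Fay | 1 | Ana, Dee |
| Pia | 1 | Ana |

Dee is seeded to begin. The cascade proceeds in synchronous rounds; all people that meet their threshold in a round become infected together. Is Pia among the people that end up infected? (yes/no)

Round 1 — Dee becomes infected (initial).
Round 2 — checking thresholds:
  Ana: 1 of 3 neighbours < 3, holds.
  Fay: 1 of 2 neighbours ≥ 1, becomes infected.
Round 3 — no new infections; cascade stops.

no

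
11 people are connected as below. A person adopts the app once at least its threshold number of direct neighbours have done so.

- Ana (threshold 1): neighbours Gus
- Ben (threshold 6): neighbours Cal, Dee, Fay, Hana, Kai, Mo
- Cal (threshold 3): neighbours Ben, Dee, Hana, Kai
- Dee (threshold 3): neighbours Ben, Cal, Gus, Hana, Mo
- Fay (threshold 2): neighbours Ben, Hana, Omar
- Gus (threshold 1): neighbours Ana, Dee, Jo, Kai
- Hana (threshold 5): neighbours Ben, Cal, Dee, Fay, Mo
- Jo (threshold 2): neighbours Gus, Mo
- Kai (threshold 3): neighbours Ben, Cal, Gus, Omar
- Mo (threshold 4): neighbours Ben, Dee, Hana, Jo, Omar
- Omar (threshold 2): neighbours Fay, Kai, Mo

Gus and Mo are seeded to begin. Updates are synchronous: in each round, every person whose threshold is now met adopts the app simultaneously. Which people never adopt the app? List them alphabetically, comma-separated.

Round 1 — Gus, Mo adopt the app (initial).
Round 2 — checking thresholds:
  Ana: 1 of 1 neighbours ≥ 1, adopts the app.
  Ben: 1 of 6 neighbours < 6, not yet.
  Dee: 2 of 5 neighbours < 3, not yet.
  Hana: 1 of 5 neighbours < 5, not yet.
  Jo: 2 of 2 neighbours ≥ 2, adopts the app.
  Kai: 1 of 4 neighbours < 3, not yet.
  Omar: 1 of 3 neighbours < 2, not yet.
Round 3 — no new adoptions; cascade stops.

Ben, Cal, Dee, Fay, Hana, Kai, Omar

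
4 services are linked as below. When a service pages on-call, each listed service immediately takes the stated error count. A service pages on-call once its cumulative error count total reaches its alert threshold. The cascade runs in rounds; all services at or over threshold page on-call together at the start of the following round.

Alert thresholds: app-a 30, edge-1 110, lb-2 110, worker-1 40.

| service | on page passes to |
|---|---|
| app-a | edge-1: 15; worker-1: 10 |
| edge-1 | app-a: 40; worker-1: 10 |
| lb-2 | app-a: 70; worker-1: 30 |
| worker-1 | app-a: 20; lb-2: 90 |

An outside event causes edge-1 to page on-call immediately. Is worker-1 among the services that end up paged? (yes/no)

Round 1 — edge-1 pages on-call (initial).
  app-a: +40 → 40 ≥ 30
  worker-1: +10 → 10 < 40
Round 2 — app-a pages on-call.
  worker-1: +10 → 20 < 40
No further pages.

no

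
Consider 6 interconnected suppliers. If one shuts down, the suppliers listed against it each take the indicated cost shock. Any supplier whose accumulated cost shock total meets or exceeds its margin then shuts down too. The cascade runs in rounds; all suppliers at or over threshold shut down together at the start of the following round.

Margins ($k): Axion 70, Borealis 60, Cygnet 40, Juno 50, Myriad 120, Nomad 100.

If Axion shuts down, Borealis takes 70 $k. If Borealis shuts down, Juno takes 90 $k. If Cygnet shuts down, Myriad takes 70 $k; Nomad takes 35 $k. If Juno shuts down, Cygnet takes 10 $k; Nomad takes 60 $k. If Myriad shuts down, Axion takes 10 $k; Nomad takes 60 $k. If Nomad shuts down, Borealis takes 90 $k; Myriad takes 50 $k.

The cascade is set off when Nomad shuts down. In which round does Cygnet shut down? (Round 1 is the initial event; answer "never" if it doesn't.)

Round 1 — Nomad shuts down (initial).
  Borealis: +90 → 90 ≥ 60
  Myriad: +50 → 50 < 120
Round 2 — Borealis shuts down.
  Juno: +90 → 90 ≥ 50
Round 3 — Juno shuts down.
  Cygnet: +10 → 10 < 40
No further shutdowns.

never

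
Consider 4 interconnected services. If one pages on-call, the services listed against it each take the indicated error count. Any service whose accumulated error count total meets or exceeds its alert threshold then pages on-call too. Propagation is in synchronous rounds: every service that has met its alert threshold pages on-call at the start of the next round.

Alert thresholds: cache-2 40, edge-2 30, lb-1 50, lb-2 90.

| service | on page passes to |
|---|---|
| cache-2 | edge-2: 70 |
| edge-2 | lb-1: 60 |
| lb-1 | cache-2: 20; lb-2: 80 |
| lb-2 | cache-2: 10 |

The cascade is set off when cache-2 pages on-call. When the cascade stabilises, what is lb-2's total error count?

Round 1 — cache-2 pages on-call (initial).
  edge-2: +70 → 70 ≥ 30
Round 2 — edge-2 pages on-call.
  lb-1: +60 → 60 ≥ 50
Round 3 — lb-1 pages on-call.
  lb-2: +80 → 80 < 90
No further pages.

80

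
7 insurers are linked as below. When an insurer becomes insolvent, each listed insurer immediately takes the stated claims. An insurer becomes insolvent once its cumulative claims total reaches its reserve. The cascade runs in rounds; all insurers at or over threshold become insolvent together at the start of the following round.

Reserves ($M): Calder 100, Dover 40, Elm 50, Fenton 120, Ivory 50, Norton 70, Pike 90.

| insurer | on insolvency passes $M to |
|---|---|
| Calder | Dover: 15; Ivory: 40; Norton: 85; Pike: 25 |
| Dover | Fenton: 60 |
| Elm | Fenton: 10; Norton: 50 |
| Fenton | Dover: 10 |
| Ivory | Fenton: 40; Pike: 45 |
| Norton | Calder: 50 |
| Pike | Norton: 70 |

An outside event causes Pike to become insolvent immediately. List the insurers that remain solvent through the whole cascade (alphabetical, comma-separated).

Round 1 — Pike becomes insolvent (initial).
  Norton: +70 → 70 ≥ 70
Round 2 — Norton becomes insolvent.
  Calder: +50 → 50 < 100
No further insolvencies.

Calder, Dover, Elm, Fenton, Ivory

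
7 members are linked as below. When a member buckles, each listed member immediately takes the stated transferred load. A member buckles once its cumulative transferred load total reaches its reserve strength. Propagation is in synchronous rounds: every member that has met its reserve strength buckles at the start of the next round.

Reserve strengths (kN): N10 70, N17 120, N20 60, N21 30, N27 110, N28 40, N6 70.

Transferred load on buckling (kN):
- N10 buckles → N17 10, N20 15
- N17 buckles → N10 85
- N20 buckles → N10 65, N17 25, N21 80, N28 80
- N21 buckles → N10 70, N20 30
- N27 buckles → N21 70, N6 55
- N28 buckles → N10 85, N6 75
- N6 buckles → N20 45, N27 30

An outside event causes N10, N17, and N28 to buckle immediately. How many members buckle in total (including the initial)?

6

Round 1 — N10, N17, N28 buckle (initial).
  N20: +15 → 15 < 60
  N6: +75 → 75 ≥ 70
Round 2 — N6 buckles.
  N20: +45 → 60 ≥ 60
  N27: +30 → 30 < 110
Round 3 — N20 buckles.
  N21: +80 → 80 ≥ 30
Round 4 — N21 buckles.
No further bucklings.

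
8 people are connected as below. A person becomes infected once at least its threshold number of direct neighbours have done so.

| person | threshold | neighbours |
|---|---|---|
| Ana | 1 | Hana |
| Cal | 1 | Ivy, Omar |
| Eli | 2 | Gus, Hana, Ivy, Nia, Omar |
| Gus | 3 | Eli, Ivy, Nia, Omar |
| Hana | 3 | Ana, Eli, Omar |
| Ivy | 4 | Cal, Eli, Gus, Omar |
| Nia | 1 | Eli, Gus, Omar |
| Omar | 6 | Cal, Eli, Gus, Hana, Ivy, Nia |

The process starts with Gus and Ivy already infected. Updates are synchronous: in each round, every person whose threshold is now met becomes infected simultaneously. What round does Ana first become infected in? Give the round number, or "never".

never

Round 1 — Gus, Ivy become infected (initial).
Round 2 — checking thresholds:
  Cal: 1 of 2 neighbours ≥ 1, becomes infected.
  Eli: 2 of 5 neighbours ≥ 2, becomes infected.
  Nia: 1 of 3 neighbours ≥ 1, becomes infected.
  Omar: 2 of 6 neighbours < 6, not yet.
Round 3 — no new infections; cascade stops.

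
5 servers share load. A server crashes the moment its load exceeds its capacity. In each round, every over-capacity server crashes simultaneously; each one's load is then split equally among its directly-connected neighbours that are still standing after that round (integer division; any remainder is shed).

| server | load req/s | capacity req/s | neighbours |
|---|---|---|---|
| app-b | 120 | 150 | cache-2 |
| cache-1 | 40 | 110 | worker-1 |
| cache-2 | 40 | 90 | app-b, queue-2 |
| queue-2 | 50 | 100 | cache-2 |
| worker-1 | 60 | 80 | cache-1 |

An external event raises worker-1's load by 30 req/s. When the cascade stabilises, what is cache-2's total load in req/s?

Round 1 — worker-1 at 90 > 80. worker-1 crashes.
  worker-1 sheds 90 req/s to cache-1: 90 each.
    cache-1: 40+90 = 130 > 110
Round 2 — cache-1 crashes.
  cache-1 sheds 130 req/s: no online neighbours, lost.
No further crashes.

40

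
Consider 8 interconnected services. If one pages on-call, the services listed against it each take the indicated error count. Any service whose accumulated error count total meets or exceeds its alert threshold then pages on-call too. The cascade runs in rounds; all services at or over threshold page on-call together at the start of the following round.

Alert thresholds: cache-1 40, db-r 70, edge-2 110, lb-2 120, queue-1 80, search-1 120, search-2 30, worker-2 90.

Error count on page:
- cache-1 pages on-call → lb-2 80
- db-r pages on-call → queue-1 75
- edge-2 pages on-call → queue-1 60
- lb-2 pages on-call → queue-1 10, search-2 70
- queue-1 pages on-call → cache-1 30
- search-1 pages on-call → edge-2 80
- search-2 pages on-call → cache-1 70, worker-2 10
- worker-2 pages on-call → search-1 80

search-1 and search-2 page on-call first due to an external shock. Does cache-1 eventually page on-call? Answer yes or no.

yes

Round 1 — search-1, search-2 page on-call (initial).
  cache-1: +70 → 70 ≥ 40
  edge-2: +80 → 80 < 110
  worker-2: +10 → 10 < 90
Round 2 — cache-1 pages on-call.
  lb-2: +80 → 80 < 120
No further pages.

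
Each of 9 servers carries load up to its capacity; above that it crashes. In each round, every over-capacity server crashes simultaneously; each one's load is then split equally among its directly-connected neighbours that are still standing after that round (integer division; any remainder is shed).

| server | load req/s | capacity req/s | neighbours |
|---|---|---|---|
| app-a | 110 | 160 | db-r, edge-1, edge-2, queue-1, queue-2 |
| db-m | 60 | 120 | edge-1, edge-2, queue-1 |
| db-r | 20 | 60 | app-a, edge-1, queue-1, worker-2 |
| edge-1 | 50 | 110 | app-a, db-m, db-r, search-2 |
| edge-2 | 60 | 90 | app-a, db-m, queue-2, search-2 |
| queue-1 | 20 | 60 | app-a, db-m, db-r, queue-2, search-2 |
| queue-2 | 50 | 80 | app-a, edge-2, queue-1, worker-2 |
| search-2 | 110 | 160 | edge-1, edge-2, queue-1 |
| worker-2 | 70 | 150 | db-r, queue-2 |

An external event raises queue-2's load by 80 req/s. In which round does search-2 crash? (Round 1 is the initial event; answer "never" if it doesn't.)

Round 1 — queue-2 at 130 > 80. queue-2 crashes.
  queue-2 sheds 130 req/s to app-a, edge-2, queue-1, worker-2: 32 each (2 lost).
    app-a: 110+32 = 142 ≤ 160
    edge-2: 60+32 = 92 > 90
    queue-1: 20+32 = 52 ≤ 60
    worker-2: 70+32 = 102 ≤ 150
Round 2 — edge-2 crashes.
  edge-2 sheds 92 req/s to app-a, db-m, search-2: 30 each (2 lost).
    app-a: 142+30 = 172 > 160
    db-m: 60+30 = 90 ≤ 120
    search-2: 110+30 = 140 ≤ 160
Round 3 — app-a crashes.
  app-a sheds 172 req/s to db-r, edge-1, queue-1: 57 each (1 lost).
    db-r: 20+57 = 77 > 60
    edge-1: 50+57 = 107 ≤ 110
    queue-1: 52+57 = 109 > 60
Round 4 — db-r, queue-1 crash.
  db-r sheds 77 req/s to edge-1, worker-2: 38 each (1 lost).
    edge-1: 107+38 = 145 > 110
    worker-2: 102+38 = 140 ≤ 150
  queue-1 sheds 109 req/s to db-m, search-2: 54 each (1 lost).
    db-m: 90+54 = 144 > 120
    search-2: 140+54 = 194 > 160
Round 5 — db-m, edge-1, search-2 crash.
  db-m sheds 144 req/s: no online neighbours, lost.
  edge-1 sheds 145 req/s: no online neighbours, lost.
  search-2 sheds 194 req/s: no online neighbours, lost.
No further crashes.

5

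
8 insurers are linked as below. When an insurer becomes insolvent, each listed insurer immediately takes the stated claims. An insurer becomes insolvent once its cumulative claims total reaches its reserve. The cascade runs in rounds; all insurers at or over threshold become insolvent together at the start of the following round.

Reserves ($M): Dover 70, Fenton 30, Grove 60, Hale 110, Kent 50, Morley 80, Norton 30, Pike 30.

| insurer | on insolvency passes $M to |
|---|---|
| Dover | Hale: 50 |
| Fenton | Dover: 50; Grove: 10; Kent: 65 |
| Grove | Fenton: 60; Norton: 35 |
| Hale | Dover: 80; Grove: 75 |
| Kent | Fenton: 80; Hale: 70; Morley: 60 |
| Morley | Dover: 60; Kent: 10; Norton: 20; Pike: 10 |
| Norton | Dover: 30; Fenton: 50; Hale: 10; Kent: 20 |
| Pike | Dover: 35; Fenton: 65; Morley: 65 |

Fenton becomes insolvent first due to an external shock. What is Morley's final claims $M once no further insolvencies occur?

60

Round 1 — Fenton becomes insolvent (initial).
  Dover: +50 → 50 < 70
  Grove: +10 → 10 < 60
  Kent: +65 → 65 ≥ 50
Round 2 — Kent becomes insolvent.
  Hale: +70 → 70 < 110
  Morley: +60 → 60 < 80
No further insolvencies.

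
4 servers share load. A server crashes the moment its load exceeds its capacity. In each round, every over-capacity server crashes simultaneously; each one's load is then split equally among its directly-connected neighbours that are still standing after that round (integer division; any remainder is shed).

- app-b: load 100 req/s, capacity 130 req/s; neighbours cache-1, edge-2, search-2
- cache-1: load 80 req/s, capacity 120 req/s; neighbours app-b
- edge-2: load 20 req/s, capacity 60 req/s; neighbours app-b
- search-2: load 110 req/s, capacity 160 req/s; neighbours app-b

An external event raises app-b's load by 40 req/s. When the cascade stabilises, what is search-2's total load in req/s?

156

Round 1 — app-b at 140 > 130. app-b crashes.
  app-b sheds 140 req/s to cache-1, edge-2, search-2: 46 each (2 lost).
    cache-1: 80+46 = 126 > 120
    edge-2: 20+46 = 66 > 60
    search-2: 110+46 = 156 ≤ 160
Round 2 — cache-1, edge-2 crash.
  cache-1 sheds 126 req/s: no online neighbours, lost.
  edge-2 sheds 66 req/s: no online neighbours, lost.
No further crashes.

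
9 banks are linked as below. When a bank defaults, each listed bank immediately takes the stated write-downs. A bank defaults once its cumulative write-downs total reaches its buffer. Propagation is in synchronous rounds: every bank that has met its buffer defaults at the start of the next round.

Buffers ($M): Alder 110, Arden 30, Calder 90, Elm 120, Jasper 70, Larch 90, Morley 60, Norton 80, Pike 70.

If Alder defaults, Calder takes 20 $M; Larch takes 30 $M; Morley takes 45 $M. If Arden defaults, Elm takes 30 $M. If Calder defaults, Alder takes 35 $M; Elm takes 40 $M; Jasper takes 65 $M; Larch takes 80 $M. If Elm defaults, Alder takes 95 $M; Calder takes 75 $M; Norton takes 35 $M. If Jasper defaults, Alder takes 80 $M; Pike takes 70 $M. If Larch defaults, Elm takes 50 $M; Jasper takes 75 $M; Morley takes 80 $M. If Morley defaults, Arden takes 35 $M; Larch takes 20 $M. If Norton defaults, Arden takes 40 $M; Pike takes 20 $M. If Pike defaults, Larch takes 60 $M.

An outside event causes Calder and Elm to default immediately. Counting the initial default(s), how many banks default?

8

Round 1 — Calder, Elm default (initial).
  Alder: +35+95 → 130 ≥ 110
  Jasper: +65 → 65 < 70
  Larch: +80 → 80 < 90
  Norton: +35 → 35 < 80
Round 2 — Alder defaults.
  Larch: +30 → 110 ≥ 90
  Morley: +45 → 45 < 60
Round 3 — Larch defaults.
  Jasper: +75 → 140 ≥ 70
  Morley: +80 → 125 ≥ 60
Round 4 — Jasper, Morley default.
  Arden: +35 → 35 ≥ 30
  Pike: +70 → 70 ≥ 70
Round 5 — Arden, Pike default.
No further defaults.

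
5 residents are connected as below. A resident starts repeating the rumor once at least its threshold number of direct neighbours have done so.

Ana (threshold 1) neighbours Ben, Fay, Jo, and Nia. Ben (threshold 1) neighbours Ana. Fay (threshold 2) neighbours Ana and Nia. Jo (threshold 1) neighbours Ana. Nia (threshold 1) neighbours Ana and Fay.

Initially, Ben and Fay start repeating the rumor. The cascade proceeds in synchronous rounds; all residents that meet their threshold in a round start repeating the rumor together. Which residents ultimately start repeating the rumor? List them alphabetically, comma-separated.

Round 1 — Ben, Fay start repeating the rumor (initial).
Round 2 — checking thresholds:
  Ana: 2 of 4 neighbours ≥ 1, starts repeating the rumor.
  Nia: 1 of 2 neighbours ≥ 1, starts repeating the rumor.
Round 3 — checking thresholds:
  Jo: 1 of 1 neighbours ≥ 1, starts repeating the rumor.
Round 4 — no new spreads; cascade stops.

Ana, Ben, Fay, Jo, Nia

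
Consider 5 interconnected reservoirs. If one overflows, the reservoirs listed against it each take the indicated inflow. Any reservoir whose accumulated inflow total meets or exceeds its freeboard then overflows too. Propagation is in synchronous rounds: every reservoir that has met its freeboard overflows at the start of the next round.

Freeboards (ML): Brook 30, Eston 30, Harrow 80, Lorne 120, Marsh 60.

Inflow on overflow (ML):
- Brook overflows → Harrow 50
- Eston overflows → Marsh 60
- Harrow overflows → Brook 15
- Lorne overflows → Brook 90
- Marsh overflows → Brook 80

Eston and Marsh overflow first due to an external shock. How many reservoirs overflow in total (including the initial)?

Round 1 — Eston, Marsh overflow (initial).
  Brook: +80 → 80 ≥ 30
Round 2 — Brook overflows.
  Harrow: +50 → 50 < 80
No further overflows.

3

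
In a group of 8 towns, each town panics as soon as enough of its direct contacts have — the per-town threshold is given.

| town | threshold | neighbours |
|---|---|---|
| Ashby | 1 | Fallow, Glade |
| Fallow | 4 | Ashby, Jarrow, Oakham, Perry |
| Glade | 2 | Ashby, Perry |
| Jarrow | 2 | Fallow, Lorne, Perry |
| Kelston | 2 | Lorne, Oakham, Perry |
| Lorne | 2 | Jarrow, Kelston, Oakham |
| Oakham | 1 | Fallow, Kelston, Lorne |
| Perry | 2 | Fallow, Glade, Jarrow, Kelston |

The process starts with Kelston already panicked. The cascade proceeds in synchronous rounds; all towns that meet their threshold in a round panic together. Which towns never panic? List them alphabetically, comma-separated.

Ashby, Fallow, Glade, Jarrow, Perry

Round 1 — Kelston panics (initial).
Round 2 — checking thresholds:
  Lorne: 1 of 3 neighbours < 2, below threshold.
  Oakham: 1 of 3 neighbours ≥ 1, panics.
  Perry: 1 of 4 neighbours < 2, below threshold.
Round 3 — checking thresholds:
  Fallow: 1 of 4 neighbours < 4, below threshold.
  Lorne: 2 of 3 neighbours ≥ 2, panics.
  Perry: 1 of 4 neighbours < 2, below threshold.
Round 4 — no new panics; cascade stops.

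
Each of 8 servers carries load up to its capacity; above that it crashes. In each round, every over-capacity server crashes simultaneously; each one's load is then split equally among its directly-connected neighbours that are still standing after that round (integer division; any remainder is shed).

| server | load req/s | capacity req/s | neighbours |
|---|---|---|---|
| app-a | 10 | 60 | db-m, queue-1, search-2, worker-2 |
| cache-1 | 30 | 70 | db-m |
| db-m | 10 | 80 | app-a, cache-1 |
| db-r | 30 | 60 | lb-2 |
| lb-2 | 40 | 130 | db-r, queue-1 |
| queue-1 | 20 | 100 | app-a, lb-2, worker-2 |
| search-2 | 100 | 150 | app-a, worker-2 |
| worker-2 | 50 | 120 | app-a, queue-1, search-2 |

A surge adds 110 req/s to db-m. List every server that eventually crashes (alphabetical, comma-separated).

app-a, cache-1, db-m

Round 1 — db-m at 120 > 80. db-m crashes.
  db-m sheds 120 req/s to app-a, cache-1: 60 each.
    app-a: 10+60 = 70 > 60
    cache-1: 30+60 = 90 > 70
Round 2 — app-a, cache-1 crash.
  app-a sheds 70 req/s to queue-1, search-2, worker-2: 23 each (1 lost).
    queue-1: 20+23 = 43 ≤ 100
    search-2: 100+23 = 123 ≤ 150
    worker-2: 50+23 = 73 ≤ 120
  cache-1 sheds 90 req/s: no online neighbours, lost.
No further crashes.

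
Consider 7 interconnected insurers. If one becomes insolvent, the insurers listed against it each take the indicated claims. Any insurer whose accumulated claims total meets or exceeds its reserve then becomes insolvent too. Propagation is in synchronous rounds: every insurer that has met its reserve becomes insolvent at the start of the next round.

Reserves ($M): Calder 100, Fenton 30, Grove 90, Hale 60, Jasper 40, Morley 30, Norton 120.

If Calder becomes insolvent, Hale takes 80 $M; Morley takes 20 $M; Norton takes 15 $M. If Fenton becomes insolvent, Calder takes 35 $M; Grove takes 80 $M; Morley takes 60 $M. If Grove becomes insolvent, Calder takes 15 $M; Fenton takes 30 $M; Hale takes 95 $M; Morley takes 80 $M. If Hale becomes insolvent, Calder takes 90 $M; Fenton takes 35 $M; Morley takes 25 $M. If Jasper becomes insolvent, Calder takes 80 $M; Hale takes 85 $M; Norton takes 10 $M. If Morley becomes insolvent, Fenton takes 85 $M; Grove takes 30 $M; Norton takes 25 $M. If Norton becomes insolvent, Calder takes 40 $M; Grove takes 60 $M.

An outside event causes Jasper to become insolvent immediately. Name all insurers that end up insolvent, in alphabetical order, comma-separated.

Calder, Fenton, Grove, Hale, Jasper, Morley

Round 1 — Jasper becomes insolvent (initial).
  Calder: +80 → 80 < 100
  Hale: +85 → 85 ≥ 60
  Norton: +10 → 10 < 120
Round 2 — Hale becomes insolvent.
  Calder: +90 → 170 ≥ 100
  Fenton: +35 → 35 ≥ 30
  Morley: +25 → 25 < 30
Round 3 — Calder, Fenton become insolvent.
  Grove: +80 → 80 < 90
  Morley: +20+60 → 105 ≥ 30
  Norton: +15 → 25 < 120
Round 4 — Morley becomes insolvent.
  Grove: +30 → 110 ≥ 90
  Norton: +25 → 50 < 120
Round 5 — Grove becomes insolvent.
No further insolvencies.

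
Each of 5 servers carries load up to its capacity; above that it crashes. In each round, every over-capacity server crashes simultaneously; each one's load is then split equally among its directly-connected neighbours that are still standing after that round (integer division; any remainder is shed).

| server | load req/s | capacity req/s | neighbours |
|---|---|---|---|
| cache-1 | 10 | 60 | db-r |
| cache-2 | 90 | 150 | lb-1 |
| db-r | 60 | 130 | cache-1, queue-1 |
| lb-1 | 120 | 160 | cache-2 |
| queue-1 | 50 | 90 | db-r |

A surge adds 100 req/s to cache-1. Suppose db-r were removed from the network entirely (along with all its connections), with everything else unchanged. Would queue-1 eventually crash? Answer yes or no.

no

With db-r removed:
Round 1 — cache-1 at 110 > 60. cache-1 crashes.
  cache-1 sheds 110 req/s: no online neighbours, lost.
No further crashes.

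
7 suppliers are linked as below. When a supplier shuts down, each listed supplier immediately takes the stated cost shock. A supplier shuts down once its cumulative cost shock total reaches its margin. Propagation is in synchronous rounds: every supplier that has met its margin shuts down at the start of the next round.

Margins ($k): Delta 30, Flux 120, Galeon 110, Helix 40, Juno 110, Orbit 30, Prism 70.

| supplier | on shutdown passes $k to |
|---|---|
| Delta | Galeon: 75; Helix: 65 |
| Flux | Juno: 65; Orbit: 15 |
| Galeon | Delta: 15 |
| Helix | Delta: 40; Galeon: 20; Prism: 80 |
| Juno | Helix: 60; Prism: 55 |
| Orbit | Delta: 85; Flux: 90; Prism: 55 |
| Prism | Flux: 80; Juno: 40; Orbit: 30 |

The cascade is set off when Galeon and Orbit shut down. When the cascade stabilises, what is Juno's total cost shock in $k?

Round 1 — Galeon, Orbit shut down (initial).
  Delta: +15+85 → 100 ≥ 30
  Flux: +90 → 90 < 120
  Prism: +55 → 55 < 70
Round 2 — Delta shuts down.
  Helix: +65 → 65 ≥ 40
Round 3 — Helix shuts down.
  Prism: +80 → 135 ≥ 70
Round 4 — Prism shuts down.
  Flux: +80 → 170 ≥ 120
  Juno: +40 → 40 < 110
Round 5 — Flux shuts down.
  Juno: +65 → 105 < 110
No further shutdowns.

105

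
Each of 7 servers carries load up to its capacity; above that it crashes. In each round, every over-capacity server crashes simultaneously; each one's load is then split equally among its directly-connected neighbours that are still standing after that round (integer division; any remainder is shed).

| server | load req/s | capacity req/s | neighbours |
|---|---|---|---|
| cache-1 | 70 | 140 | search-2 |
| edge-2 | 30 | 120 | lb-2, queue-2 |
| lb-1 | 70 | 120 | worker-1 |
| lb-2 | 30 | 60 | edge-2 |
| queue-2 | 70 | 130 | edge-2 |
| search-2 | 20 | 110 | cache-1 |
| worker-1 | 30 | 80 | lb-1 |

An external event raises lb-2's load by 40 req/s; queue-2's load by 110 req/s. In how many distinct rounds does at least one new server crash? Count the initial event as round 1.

Round 1 — lb-2 at 70 > 60; queue-2 at 180 > 130. lb-2, queue-2 crash.
  lb-2 sheds 70 req/s to edge-2: 70 each.
    edge-2: 30+70 = 100 ≤ 120
  queue-2 sheds 180 req/s to edge-2: 180 each.
    edge-2: 100+180 = 280 > 120
Round 2 — edge-2 crashes.
  edge-2 sheds 280 req/s: no online neighbours, lost.
No further crashes.

2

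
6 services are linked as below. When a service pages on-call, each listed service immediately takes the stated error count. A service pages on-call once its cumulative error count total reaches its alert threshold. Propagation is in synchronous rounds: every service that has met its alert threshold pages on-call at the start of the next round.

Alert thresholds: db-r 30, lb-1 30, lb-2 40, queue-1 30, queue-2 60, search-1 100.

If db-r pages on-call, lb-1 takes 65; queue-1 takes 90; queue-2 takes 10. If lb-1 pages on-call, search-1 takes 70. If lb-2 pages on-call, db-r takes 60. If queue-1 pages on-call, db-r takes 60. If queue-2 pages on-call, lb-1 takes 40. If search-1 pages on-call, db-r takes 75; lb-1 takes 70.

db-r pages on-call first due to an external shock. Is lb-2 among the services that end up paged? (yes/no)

Round 1 — db-r pages on-call (initial).
  lb-1: +65 → 65 ≥ 30
  queue-1: +90 → 90 ≥ 30
  queue-2: +10 → 10 < 60
Round 2 — lb-1, queue-1 page on-call.
  search-1: +70 → 70 < 100
No further pages.

no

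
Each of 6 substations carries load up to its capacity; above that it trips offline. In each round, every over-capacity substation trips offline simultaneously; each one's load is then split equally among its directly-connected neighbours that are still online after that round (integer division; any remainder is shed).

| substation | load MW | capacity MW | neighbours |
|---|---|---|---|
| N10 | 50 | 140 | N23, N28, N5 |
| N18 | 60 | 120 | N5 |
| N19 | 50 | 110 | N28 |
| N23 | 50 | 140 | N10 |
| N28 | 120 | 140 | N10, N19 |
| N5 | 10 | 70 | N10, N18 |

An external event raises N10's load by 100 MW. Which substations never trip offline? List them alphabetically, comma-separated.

N18, N23, N5

Round 1 — N10 at 150 > 140. N10 trips offline.
  N10 sheds 150 MW to N23, N28, N5: 50 each.
    N23: 50+50 = 100 ≤ 140
    N28: 120+50 = 170 > 140
    N5: 10+50 = 60 ≤ 70
Round 2 — N28 trips offline.
  N28 sheds 170 MW to N19: 170 each.
    N19: 50+170 = 220 > 110
Round 3 — N19 trips offline.
  N19 sheds 220 MW: no online neighbours, lost.
No further trips.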